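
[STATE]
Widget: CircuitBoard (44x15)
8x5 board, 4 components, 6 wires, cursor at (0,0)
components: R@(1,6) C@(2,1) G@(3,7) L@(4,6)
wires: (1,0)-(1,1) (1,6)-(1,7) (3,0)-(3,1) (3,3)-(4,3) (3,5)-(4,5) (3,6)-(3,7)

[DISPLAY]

   0 1 2 3 4 5 6 7                          
0  [.]                                      
                                            
1   · ─ ·                   R ─ ·           
                                            
2       C                                   
                                            
3   · ─ ·       ·       ·   · ─ G           
                │       │                   
4               ·       ·   L               
Cursor: (0,0)                               
                                            
                                            
                                            
                                            


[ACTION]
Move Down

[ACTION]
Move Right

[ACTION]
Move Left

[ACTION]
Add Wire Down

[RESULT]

   0 1 2 3 4 5 6 7                          
0                                           
                                            
1  [.]─ ·                   R ─ ·           
    │                                       
2   ·   C                                   
                                            
3   · ─ ·       ·       ·   · ─ G           
                │       │                   
4               ·       ·   L               
Cursor: (1,0)                               
                                            
                                            
                                            
                                            


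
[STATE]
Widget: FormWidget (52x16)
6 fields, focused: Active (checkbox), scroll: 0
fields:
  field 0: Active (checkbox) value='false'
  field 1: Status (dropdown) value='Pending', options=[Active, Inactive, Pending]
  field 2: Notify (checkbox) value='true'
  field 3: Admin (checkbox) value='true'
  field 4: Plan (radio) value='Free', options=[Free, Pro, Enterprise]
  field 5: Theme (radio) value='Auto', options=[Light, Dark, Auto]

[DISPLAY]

> Active:     [ ]                                   
  Status:     [Pending                            ▼]
  Notify:     [x]                                   
  Admin:      [x]                                   
  Plan:       (●) Free  ( ) Pro  ( ) Enterprise     
  Theme:      ( ) Light  ( ) Dark  (●) Auto         
                                                    
                                                    
                                                    
                                                    
                                                    
                                                    
                                                    
                                                    
                                                    
                                                    


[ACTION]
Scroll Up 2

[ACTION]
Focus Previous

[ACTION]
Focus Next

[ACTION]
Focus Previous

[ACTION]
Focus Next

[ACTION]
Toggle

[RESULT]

> Active:     [x]                                   
  Status:     [Pending                            ▼]
  Notify:     [x]                                   
  Admin:      [x]                                   
  Plan:       (●) Free  ( ) Pro  ( ) Enterprise     
  Theme:      ( ) Light  ( ) Dark  (●) Auto         
                                                    
                                                    
                                                    
                                                    
                                                    
                                                    
                                                    
                                                    
                                                    
                                                    


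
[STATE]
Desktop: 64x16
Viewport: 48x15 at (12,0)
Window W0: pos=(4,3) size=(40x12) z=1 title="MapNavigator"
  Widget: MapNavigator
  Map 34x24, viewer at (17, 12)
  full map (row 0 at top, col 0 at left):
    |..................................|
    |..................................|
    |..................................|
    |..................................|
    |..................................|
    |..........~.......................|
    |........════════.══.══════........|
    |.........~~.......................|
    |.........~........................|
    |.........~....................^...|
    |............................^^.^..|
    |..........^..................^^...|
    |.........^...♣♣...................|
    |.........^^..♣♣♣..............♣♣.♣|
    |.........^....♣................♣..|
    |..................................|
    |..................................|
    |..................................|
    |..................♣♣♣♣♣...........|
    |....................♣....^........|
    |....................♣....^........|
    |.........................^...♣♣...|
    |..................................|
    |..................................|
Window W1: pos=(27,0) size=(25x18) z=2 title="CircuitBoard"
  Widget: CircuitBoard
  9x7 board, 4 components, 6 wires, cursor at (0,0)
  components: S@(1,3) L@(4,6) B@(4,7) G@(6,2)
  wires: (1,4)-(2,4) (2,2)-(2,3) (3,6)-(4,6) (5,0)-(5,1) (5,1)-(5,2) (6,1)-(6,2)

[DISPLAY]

               ┏━━━━━━━━━━━━━━━━━━━━━━━┓        
               ┃ CircuitBoard          ┃        
               ┠───────────────────────┨        
━━━━━━━━━━━━━━━┃   0 1 2 3 4 5 6 7 8   ┃        
igator         ┃0  [.]                 ┃        
───────────────┃                       ┃        
....~..........┃1               S   ·  ┃        
....~..........┃                    │  ┃        
...............┃2           · ─ ·   ·  ┃        
.....^.........┃                       ┃        
....^...♣♣..@..┃3                      ┃        
....^^..♣♣♣....┃                       ┃        
....^....♣.....┃4                      ┃        
...............┃                       ┃        
━━━━━━━━━━━━━━━┃5   · ─ · ─ ·          ┃        


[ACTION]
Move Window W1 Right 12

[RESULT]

                           ┏━━━━━━━━━━━━━━━━━━━━
                           ┃ CircuitBoard       
                           ┠────────────────────
━━━━━━━━━━━━━━━━━━━━━━━━━━━┃   0 1 2 3 4 5 6 7 8
igator                     ┃0  [.]              
───────────────────────────┃                    
....~......................┃1               S   
....~....................^.┃                    
.......................^^.^┃2           · ─ ·   
.....^..................^^.┃                    
....^...♣♣..@..............┃3                   
....^^..♣♣♣..............♣♣┃                    
....^....♣................♣┃4                   
...........................┃                    
━━━━━━━━━━━━━━━━━━━━━━━━━━━┃5   · ─ · ─ ·       


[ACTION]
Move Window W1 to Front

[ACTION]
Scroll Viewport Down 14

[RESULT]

                           ┃ CircuitBoard       
                           ┠────────────────────
━━━━━━━━━━━━━━━━━━━━━━━━━━━┃   0 1 2 3 4 5 6 7 8
igator                     ┃0  [.]              
───────────────────────────┃                    
....~......................┃1               S   
....~....................^.┃                    
.......................^^.^┃2           · ─ ·   
.....^..................^^.┃                    
....^...♣♣..@..............┃3                   
....^^..♣♣♣..............♣♣┃                    
....^....♣................♣┃4                   
...........................┃                    
━━━━━━━━━━━━━━━━━━━━━━━━━━━┃5   · ─ · ─ ·       
                           ┃                    


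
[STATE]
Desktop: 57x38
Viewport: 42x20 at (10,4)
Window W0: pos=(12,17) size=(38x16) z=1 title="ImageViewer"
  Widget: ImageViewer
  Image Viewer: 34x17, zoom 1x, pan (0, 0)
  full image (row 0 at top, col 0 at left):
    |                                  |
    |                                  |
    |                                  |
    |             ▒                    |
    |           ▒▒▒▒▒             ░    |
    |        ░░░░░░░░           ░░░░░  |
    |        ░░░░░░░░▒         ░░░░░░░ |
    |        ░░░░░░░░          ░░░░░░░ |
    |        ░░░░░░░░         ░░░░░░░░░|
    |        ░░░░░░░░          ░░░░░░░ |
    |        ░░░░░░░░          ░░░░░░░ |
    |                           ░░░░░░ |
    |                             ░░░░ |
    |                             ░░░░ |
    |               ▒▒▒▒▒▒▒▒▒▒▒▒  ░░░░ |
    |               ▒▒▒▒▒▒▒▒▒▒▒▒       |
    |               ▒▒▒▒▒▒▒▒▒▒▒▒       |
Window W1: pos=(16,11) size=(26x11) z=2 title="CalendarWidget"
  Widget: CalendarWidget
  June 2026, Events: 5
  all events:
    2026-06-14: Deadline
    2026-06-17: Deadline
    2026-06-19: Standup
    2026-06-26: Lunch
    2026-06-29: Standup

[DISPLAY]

                                          
                                          
                                          
                                          
                                          
                                          
                                          
      ┏━━━━━━━━━━━━━━━━━━━━━━━━┓          
      ┃ CalendarWidget         ┃          
      ┠────────────────────────┨          
      ┃       June 2026        ┃          
      ┃Mo Tu We Th Fr Sa Su    ┃          
      ┃ 1  2  3  4  5  6  7    ┃          
  ┏━━━┃ 8  9 10 11 12 13 14*   ┃━━━━━━━┓  
  ┃ Im┃15 16 17* 18 19* 20 21  ┃       ┃  
  ┠───┃22 23 24 25 26* 27 28   ┃───────┨  
  ┃   ┃29* 30                  ┃       ┃  
  ┃   ┗━━━━━━━━━━━━━━━━━━━━━━━━┛       ┃  
  ┃                                    ┃  
  ┃             ▒                      ┃  


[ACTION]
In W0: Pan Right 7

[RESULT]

                                          
                                          
                                          
                                          
                                          
                                          
                                          
      ┏━━━━━━━━━━━━━━━━━━━━━━━━┓          
      ┃ CalendarWidget         ┃          
      ┠────────────────────────┨          
      ┃       June 2026        ┃          
      ┃Mo Tu We Th Fr Sa Su    ┃          
      ┃ 1  2  3  4  5  6  7    ┃          
  ┏━━━┃ 8  9 10 11 12 13 14*   ┃━━━━━━━┓  
  ┃ Im┃15 16 17* 18 19* 20 21  ┃       ┃  
  ┠───┃22 23 24 25 26* 27 28   ┃───────┨  
  ┃   ┃29* 30                  ┃       ┃  
  ┃   ┗━━━━━━━━━━━━━━━━━━━━━━━━┛       ┃  
  ┃                                    ┃  
  ┃      ▒                             ┃  


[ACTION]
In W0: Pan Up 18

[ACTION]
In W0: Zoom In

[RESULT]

                                          
                                          
                                          
                                          
                                          
                                          
                                          
      ┏━━━━━━━━━━━━━━━━━━━━━━━━┓          
      ┃ CalendarWidget         ┃          
      ┠────────────────────────┨          
      ┃       June 2026        ┃          
      ┃Mo Tu We Th Fr Sa Su    ┃          
      ┃ 1  2  3  4  5  6  7    ┃          
  ┏━━━┃ 8  9 10 11 12 13 14*   ┃━━━━━━━┓  
  ┃ Im┃15 16 17* 18 19* 20 21  ┃       ┃  
  ┠───┃22 23 24 25 26* 27 28   ┃───────┨  
  ┃   ┃29* 30                  ┃       ┃  
  ┃   ┗━━━━━━━━━━━━━━━━━━━━━━━━┛       ┃  
  ┃                                    ┃  
  ┃                                    ┃  


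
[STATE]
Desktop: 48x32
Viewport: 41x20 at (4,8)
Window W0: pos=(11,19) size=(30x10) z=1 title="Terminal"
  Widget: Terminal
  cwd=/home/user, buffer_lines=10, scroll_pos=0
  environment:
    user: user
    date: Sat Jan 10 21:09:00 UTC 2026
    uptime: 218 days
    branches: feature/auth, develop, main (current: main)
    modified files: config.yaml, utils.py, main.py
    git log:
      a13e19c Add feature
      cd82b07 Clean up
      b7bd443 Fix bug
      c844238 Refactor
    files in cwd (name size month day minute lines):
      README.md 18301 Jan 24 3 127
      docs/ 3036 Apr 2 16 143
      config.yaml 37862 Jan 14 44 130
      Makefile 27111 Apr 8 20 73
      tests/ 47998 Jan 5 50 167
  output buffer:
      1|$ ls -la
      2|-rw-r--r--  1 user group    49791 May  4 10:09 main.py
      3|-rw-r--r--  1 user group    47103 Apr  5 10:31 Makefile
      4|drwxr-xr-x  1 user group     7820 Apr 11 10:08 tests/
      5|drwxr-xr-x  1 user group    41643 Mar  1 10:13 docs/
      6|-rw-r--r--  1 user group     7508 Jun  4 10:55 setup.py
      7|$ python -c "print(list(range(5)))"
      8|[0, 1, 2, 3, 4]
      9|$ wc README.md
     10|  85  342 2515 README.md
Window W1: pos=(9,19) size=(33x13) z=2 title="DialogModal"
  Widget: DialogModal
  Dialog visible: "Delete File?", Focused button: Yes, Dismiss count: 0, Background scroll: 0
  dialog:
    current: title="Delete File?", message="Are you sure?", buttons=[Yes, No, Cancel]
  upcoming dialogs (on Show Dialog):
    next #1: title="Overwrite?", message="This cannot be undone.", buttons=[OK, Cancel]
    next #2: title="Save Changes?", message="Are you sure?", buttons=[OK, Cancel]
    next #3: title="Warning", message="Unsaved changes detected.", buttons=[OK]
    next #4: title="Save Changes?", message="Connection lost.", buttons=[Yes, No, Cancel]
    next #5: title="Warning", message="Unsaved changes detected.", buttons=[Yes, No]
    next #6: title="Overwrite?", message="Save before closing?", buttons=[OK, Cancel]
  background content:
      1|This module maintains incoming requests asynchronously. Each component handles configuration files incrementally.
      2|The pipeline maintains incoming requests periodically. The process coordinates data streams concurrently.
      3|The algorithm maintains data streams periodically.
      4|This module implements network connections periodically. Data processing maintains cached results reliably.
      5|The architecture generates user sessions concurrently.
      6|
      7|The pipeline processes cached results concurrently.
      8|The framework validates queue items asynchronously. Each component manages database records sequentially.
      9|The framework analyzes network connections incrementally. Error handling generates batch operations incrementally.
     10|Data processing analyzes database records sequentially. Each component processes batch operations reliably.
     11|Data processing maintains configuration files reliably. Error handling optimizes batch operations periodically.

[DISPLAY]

                                         
                                         
                                         
                                         
                                         
                                         
                                         
                                         
                                         
                                         
                                         
     ┏━━━━━━━━━━━━━━━━━━━━━━━━━━━━━━━┓   
     ┃ DialogModal                   ┃   
     ┠───────────────────────────────┨   
     ┃This module maintains incoming ┃   
     ┃The pipeline maintains incoming┃   
     ┃The ┌─────────────────────┐a st┃   
     ┃This│     Delete File?    │ork ┃   
     ┃The │    Are you sure?    │user┃   
     ┃    │ [Yes]  No   Cancel  │    ┃   


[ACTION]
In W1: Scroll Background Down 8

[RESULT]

                                         
                                         
                                         
                                         
                                         
                                         
                                         
                                         
                                         
                                         
                                         
     ┏━━━━━━━━━━━━━━━━━━━━━━━━━━━━━━━┓   
     ┃ DialogModal                   ┃   
     ┠───────────────────────────────┨   
     ┃The framework analyzes network ┃   
     ┃Data processing analyzes databa┃   
     ┃Data┌─────────────────────┐onfi┃   
     ┃    │     Delete File?    │    ┃   
     ┃    │    Are you sure?    │    ┃   
     ┃    │ [Yes]  No   Cancel  │    ┃   


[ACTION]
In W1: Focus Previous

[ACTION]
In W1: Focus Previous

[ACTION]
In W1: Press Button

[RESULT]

                                         
                                         
                                         
                                         
                                         
                                         
                                         
                                         
                                         
                                         
                                         
     ┏━━━━━━━━━━━━━━━━━━━━━━━━━━━━━━━┓   
     ┃ DialogModal                   ┃   
     ┠───────────────────────────────┨   
     ┃The framework analyzes network ┃   
     ┃Data processing analyzes databa┃   
     ┃Data processing maintains confi┃   
     ┃                               ┃   
     ┃                               ┃   
     ┃                               ┃   


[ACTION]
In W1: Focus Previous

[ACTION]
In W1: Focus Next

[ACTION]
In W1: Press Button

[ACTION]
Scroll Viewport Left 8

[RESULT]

                                         
                                         
                                         
                                         
                                         
                                         
                                         
                                         
                                         
                                         
                                         
         ┏━━━━━━━━━━━━━━━━━━━━━━━━━━━━━━━
         ┃ DialogModal                   
         ┠───────────────────────────────
         ┃The framework analyzes network 
         ┃Data processing analyzes databa
         ┃Data processing maintains confi
         ┃                               
         ┃                               
         ┃                               


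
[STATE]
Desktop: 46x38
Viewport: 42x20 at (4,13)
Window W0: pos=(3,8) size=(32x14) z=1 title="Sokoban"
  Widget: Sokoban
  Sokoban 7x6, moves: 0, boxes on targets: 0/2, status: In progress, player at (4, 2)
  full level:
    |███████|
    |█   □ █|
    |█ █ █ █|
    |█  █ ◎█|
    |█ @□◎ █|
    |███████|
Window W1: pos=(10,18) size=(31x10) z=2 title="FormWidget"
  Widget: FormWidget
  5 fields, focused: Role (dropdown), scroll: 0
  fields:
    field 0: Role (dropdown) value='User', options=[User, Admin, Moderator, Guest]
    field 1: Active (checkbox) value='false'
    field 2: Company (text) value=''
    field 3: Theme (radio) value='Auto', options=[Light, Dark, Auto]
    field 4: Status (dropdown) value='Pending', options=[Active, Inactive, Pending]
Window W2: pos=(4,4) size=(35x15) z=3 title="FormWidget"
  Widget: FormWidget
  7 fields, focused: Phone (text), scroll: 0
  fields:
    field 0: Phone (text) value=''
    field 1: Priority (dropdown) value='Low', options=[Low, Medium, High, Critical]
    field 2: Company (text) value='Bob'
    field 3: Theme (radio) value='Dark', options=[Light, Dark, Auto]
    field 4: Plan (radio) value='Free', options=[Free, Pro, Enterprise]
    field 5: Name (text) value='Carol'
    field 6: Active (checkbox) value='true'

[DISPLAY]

┃  Active:     [x]                ┃       
┃                                 ┃       
┃                                 ┃       
┃                                 ┃       
┃                                 ┃       
┗━━━━━━━━━━━━━━━━━━━━━━━━━━━━━━━━━┛━┓     
      ┃ FormWidget                  ┃     
      ┠─────────────────────────────┨     
━━━━━━┃> Role:       [User        ▼]┃     
      ┃  Active:     [ ]            ┃     
      ┃  Company:    [             ]┃     
      ┃  Theme:      ( ) Light  ( ) ┃     
      ┃  Status:     [Pending     ▼]┃     
      ┃                             ┃     
      ┗━━━━━━━━━━━━━━━━━━━━━━━━━━━━━┛     
                                          
                                          
                                          
                                          
                                          


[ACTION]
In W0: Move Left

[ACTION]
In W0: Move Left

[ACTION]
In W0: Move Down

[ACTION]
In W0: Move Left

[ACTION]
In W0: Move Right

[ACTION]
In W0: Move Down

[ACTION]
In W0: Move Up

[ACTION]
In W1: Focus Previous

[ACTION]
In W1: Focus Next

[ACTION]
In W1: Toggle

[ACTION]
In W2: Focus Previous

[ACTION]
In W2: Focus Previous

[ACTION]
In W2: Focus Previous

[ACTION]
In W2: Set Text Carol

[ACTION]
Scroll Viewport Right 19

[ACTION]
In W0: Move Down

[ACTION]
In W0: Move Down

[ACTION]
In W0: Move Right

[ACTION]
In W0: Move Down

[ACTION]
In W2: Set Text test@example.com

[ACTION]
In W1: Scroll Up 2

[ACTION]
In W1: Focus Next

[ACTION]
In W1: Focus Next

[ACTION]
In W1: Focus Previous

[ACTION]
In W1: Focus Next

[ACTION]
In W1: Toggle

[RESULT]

┃  Active:     [x]                ┃       
┃                                 ┃       
┃                                 ┃       
┃                                 ┃       
┃                                 ┃       
┗━━━━━━━━━━━━━━━━━━━━━━━━━━━━━━━━━┛━┓     
      ┃ FormWidget                  ┃     
      ┠─────────────────────────────┨     
━━━━━━┃  Role:       [User        ▼]┃     
      ┃  Active:     [ ]            ┃     
      ┃> Company:    [             ]┃     
      ┃  Theme:      ( ) Light  ( ) ┃     
      ┃  Status:     [Pending     ▼]┃     
      ┃                             ┃     
      ┗━━━━━━━━━━━━━━━━━━━━━━━━━━━━━┛     
                                          
                                          
                                          
                                          
                                          


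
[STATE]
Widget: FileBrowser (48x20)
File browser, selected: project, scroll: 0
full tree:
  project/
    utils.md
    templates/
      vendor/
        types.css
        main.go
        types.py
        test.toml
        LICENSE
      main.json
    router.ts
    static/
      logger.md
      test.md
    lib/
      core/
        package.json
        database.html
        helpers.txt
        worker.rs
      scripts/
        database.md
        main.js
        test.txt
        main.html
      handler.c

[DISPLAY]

> [-] project/                                  
    utils.md                                    
    [+] templates/                              
    router.ts                                   
    [+] static/                                 
    [+] lib/                                    
                                                
                                                
                                                
                                                
                                                
                                                
                                                
                                                
                                                
                                                
                                                
                                                
                                                
                                                


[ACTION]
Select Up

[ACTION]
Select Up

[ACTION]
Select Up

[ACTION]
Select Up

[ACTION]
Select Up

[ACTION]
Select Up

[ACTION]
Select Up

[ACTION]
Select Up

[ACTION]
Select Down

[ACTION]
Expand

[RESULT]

  [-] project/                                  
  > utils.md                                    
    [+] templates/                              
    router.ts                                   
    [+] static/                                 
    [+] lib/                                    
                                                
                                                
                                                
                                                
                                                
                                                
                                                
                                                
                                                
                                                
                                                
                                                
                                                
                                                


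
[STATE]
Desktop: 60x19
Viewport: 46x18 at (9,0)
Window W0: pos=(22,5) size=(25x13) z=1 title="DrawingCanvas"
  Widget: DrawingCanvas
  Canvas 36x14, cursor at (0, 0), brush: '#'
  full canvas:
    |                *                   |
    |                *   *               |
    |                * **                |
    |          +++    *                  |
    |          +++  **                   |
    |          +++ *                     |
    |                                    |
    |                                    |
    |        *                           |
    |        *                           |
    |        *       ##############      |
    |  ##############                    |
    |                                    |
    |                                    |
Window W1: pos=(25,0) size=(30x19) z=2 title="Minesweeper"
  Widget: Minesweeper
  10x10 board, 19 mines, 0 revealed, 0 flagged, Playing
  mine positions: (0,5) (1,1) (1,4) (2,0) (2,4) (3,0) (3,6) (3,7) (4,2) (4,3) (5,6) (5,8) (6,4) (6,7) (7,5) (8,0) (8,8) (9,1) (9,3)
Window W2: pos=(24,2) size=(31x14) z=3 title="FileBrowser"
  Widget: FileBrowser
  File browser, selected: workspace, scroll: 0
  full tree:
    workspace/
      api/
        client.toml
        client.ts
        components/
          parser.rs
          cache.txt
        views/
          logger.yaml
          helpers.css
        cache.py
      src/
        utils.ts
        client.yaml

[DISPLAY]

                ┏━━━━━━━━━━━━━━━━━━━━━━━━━━━━┓
                ┃ Minesweeper                ┃
               ┏━━━━━━━━━━━━━━━━━━━━━━━━━━━━━┓
               ┃ FileBrowser                 ┃
               ┠─────────────────────────────┨
             ┏━┃> [-] workspace/             ┃
             ┃ ┃    [+] api/                 ┃
             ┠─┃    [+] src/                 ┃
             ┃+┃                             ┃
             ┃ ┃                             ┃
             ┃ ┃                             ┃
             ┃ ┃                             ┃
             ┃ ┃                             ┃
             ┃ ┃                             ┃
             ┃ ┃                             ┃
             ┃ ┗━━━━━━━━━━━━━━━━━━━━━━━━━━━━━┛
             ┃  ┃                            ┃
             ┗━━┃                            ┃


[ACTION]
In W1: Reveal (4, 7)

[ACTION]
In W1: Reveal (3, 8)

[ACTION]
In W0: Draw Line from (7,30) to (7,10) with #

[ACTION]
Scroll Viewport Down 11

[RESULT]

                ┃ Minesweeper                ┃
               ┏━━━━━━━━━━━━━━━━━━━━━━━━━━━━━┓
               ┃ FileBrowser                 ┃
               ┠─────────────────────────────┨
             ┏━┃> [-] workspace/             ┃
             ┃ ┃    [+] api/                 ┃
             ┠─┃    [+] src/                 ┃
             ┃+┃                             ┃
             ┃ ┃                             ┃
             ┃ ┃                             ┃
             ┃ ┃                             ┃
             ┃ ┃                             ┃
             ┃ ┃                             ┃
             ┃ ┃                             ┃
             ┃ ┗━━━━━━━━━━━━━━━━━━━━━━━━━━━━━┛
             ┃  ┃                            ┃
             ┗━━┃                            ┃
                ┗━━━━━━━━━━━━━━━━━━━━━━━━━━━━┛


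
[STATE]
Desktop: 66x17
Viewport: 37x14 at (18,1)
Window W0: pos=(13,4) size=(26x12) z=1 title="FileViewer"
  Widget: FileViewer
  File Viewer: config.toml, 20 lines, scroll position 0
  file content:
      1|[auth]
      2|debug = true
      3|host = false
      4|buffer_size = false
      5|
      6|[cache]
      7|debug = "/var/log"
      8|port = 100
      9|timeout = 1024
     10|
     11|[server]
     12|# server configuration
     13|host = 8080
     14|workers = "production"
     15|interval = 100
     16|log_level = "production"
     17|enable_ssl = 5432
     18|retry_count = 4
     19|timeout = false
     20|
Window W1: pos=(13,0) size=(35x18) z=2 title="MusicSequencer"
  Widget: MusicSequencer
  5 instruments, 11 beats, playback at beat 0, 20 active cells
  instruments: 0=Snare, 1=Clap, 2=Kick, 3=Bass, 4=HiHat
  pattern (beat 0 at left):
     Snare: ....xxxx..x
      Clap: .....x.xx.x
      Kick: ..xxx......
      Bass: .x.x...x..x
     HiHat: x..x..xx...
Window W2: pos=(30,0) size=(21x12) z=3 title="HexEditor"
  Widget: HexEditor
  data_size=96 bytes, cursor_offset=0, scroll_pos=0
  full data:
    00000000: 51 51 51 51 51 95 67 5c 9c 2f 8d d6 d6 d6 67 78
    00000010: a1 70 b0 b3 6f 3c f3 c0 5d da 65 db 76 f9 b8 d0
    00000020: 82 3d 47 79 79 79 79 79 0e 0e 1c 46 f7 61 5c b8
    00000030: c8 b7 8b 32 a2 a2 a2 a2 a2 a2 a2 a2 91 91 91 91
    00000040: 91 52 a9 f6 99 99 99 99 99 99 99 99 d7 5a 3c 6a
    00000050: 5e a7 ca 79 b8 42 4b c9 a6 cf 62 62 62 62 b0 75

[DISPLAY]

icSequencer ┃ HexEditor         ┃    
────────────┠───────────────────┨    
  ▼123456789┃00000000  51 51 51 ┃    
re····████··┃00000010  a1 70 b0 ┃    
ap·····█·██·┃00000020  82 3d 47 ┃    
ck··███·····┃00000030  c8 b7 8b ┃    
ss·█·█···█··┃00000040  91 52 a9 ┃    
at█··█··██··┃00000050  5e a7 ca ┃    
            ┃                   ┃    
            ┃                   ┃    
            ┗━━━━━━━━━━━━━━━━━━━┛    
                             ┃       
                             ┃       
                             ┃       


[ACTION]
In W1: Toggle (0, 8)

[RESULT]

icSequencer ┃ HexEditor         ┃    
────────────┠───────────────────┨    
  ▼123456789┃00000000  51 51 51 ┃    
re····█████·┃00000010  a1 70 b0 ┃    
ap·····█·██·┃00000020  82 3d 47 ┃    
ck··███·····┃00000030  c8 b7 8b ┃    
ss·█·█···█··┃00000040  91 52 a9 ┃    
at█··█··██··┃00000050  5e a7 ca ┃    
            ┃                   ┃    
            ┃                   ┃    
            ┗━━━━━━━━━━━━━━━━━━━┛    
                             ┃       
                             ┃       
                             ┃       


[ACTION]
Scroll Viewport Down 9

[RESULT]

  ▼123456789┃00000000  51 51 51 ┃    
re····█████·┃00000010  a1 70 b0 ┃    
ap·····█·██·┃00000020  82 3d 47 ┃    
ck··███·····┃00000030  c8 b7 8b ┃    
ss·█·█···█··┃00000040  91 52 a9 ┃    
at█··█··██··┃00000050  5e a7 ca ┃    
            ┃                   ┃    
            ┃                   ┃    
            ┗━━━━━━━━━━━━━━━━━━━┛    
                             ┃       
                             ┃       
                             ┃       
                             ┃       
                             ┃       


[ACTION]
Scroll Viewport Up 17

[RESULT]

━━━━━━━━━━━━┏━━━━━━━━━━━━━━━━━━━┓    
icSequencer ┃ HexEditor         ┃    
────────────┠───────────────────┨    
  ▼123456789┃00000000  51 51 51 ┃    
re····█████·┃00000010  a1 70 b0 ┃    
ap·····█·██·┃00000020  82 3d 47 ┃    
ck··███·····┃00000030  c8 b7 8b ┃    
ss·█·█···█··┃00000040  91 52 a9 ┃    
at█··█··██··┃00000050  5e a7 ca ┃    
            ┃                   ┃    
            ┃                   ┃    
            ┗━━━━━━━━━━━━━━━━━━━┛    
                             ┃       
                             ┃       


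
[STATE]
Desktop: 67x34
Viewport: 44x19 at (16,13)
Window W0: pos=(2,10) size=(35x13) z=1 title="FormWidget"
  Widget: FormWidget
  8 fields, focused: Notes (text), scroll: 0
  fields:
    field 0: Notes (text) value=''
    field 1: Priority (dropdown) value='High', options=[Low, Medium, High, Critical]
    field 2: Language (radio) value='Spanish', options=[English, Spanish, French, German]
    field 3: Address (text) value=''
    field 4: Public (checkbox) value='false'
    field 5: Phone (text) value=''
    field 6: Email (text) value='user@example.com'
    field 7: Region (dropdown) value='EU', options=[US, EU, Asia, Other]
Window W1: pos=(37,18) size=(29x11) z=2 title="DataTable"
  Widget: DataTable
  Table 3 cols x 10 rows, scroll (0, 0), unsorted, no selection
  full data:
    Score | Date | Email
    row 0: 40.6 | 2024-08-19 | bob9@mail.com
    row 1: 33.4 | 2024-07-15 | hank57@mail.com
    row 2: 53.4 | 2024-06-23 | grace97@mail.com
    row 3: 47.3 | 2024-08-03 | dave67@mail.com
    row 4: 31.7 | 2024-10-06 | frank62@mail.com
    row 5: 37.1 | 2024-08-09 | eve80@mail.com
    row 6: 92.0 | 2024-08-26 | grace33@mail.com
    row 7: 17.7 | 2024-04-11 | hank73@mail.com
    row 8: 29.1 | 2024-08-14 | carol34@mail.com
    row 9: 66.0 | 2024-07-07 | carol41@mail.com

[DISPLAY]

 [                 ]┃                       
 [High            ▼]┃                       
 ( ) English  (●) Sp┃                       
 [                 ]┃                       
 [ ]                ┃                       
 [                 ]┃┏━━━━━━━━━━━━━━━━━━━━━━
 [user@example.com ]┃┃ DataTable            
 [EU              ▼]┃┠──────────────────────
                    ┃┃Score│Date      │Email
━━━━━━━━━━━━━━━━━━━━┛┃─────┼──────────┼─────
                     ┃40.6 │2024-08-19│bob9@
                     ┃33.4 │2024-07-15│hank5
                     ┃53.4 │2024-06-23│grace
                     ┃47.3 │2024-08-03│dave6
                     ┃31.7 │2024-10-06│frank
                     ┗━━━━━━━━━━━━━━━━━━━━━━
                                            
                                            
                                            


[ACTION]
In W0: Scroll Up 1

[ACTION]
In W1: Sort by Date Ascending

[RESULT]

 [                 ]┃                       
 [High            ▼]┃                       
 ( ) English  (●) Sp┃                       
 [                 ]┃                       
 [ ]                ┃                       
 [                 ]┃┏━━━━━━━━━━━━━━━━━━━━━━
 [user@example.com ]┃┃ DataTable            
 [EU              ▼]┃┠──────────────────────
                    ┃┃Score│Date     ▲│Email
━━━━━━━━━━━━━━━━━━━━┛┃─────┼──────────┼─────
                     ┃17.7 │2024-04-11│hank7
                     ┃53.4 │2024-06-23│grace
                     ┃66.0 │2024-07-07│carol
                     ┃33.4 │2024-07-15│hank5
                     ┃47.3 │2024-08-03│dave6
                     ┗━━━━━━━━━━━━━━━━━━━━━━
                                            
                                            
                                            


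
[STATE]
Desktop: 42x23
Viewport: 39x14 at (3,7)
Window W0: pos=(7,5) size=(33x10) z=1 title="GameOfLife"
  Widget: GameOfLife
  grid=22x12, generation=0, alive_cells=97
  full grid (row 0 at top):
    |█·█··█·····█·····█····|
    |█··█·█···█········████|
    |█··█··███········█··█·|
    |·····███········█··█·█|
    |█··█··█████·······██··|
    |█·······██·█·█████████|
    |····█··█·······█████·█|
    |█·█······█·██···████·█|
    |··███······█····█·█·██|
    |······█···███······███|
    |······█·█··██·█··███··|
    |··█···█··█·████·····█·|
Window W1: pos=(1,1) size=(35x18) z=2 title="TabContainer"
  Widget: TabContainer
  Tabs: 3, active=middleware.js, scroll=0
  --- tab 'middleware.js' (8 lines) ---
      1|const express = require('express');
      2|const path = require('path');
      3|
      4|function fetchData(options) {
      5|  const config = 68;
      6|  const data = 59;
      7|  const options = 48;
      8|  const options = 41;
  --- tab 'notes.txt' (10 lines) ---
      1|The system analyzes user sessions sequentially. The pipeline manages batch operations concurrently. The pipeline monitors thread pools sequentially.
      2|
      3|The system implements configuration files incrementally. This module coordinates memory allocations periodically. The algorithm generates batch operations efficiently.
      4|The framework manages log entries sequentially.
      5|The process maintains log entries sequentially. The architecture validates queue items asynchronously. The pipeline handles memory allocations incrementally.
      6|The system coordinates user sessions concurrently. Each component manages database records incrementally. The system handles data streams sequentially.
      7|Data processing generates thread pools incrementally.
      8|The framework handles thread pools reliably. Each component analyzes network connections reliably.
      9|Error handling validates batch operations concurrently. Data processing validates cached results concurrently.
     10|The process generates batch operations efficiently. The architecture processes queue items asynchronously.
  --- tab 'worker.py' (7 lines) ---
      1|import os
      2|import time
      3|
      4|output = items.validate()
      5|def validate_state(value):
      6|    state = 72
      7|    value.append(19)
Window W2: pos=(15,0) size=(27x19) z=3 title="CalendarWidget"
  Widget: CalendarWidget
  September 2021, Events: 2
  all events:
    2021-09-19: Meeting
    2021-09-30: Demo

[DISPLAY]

onst path = ┃13 14 15 16 17 18 19*    ┃
            ┃20 21 22 23 24 25 26     ┃
unction fetc┃27 28 29 30*             ┃
 const confi┃                         ┃
 const data ┃                         ┃
 const optio┃                         ┃
 const optio┃                         ┃
            ┃                         ┃
            ┃                         ┃
            ┃                         ┃
            ┃                         ┃
━━━━━━━━━━━━┗━━━━━━━━━━━━━━━━━━━━━━━━━┛
                                       
                                       


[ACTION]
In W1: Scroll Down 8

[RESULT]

            ┃13 14 15 16 17 18 19*    ┃
            ┃20 21 22 23 24 25 26     ┃
            ┃27 28 29 30*             ┃
            ┃                         ┃
            ┃                         ┃
            ┃                         ┃
            ┃                         ┃
            ┃                         ┃
            ┃                         ┃
            ┃                         ┃
            ┃                         ┃
━━━━━━━━━━━━┗━━━━━━━━━━━━━━━━━━━━━━━━━┛
                                       
                                       


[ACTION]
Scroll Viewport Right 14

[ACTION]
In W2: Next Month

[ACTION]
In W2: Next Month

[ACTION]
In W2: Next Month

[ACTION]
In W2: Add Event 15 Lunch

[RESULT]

            ┃13 14 15* 16 17 18 19    ┃
            ┃20 21 22 23 24 25 26     ┃
            ┃27 28 29 30 31           ┃
            ┃                         ┃
            ┃                         ┃
            ┃                         ┃
            ┃                         ┃
            ┃                         ┃
            ┃                         ┃
            ┃                         ┃
            ┃                         ┃
━━━━━━━━━━━━┗━━━━━━━━━━━━━━━━━━━━━━━━━┛
                                       
                                       
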